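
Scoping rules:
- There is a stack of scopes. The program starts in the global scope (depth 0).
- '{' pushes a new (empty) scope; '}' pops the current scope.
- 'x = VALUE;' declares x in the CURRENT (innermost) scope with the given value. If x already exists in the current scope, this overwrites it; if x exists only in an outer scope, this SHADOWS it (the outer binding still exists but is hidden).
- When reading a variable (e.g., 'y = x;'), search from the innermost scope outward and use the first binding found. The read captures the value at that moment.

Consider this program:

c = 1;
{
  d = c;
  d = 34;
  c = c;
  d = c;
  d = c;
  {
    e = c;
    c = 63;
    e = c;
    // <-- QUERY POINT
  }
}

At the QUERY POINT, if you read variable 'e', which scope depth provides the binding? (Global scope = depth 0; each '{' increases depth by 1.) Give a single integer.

Answer: 2

Derivation:
Step 1: declare c=1 at depth 0
Step 2: enter scope (depth=1)
Step 3: declare d=(read c)=1 at depth 1
Step 4: declare d=34 at depth 1
Step 5: declare c=(read c)=1 at depth 1
Step 6: declare d=(read c)=1 at depth 1
Step 7: declare d=(read c)=1 at depth 1
Step 8: enter scope (depth=2)
Step 9: declare e=(read c)=1 at depth 2
Step 10: declare c=63 at depth 2
Step 11: declare e=(read c)=63 at depth 2
Visible at query point: c=63 d=1 e=63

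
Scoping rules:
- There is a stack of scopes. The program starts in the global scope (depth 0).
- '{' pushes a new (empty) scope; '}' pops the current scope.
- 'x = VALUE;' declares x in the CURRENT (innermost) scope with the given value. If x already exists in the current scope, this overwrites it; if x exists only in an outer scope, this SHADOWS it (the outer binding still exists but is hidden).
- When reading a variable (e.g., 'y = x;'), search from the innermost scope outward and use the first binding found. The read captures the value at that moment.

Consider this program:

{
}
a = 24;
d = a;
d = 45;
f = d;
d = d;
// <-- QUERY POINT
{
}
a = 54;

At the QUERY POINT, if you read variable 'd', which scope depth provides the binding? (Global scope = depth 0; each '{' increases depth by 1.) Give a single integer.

Answer: 0

Derivation:
Step 1: enter scope (depth=1)
Step 2: exit scope (depth=0)
Step 3: declare a=24 at depth 0
Step 4: declare d=(read a)=24 at depth 0
Step 5: declare d=45 at depth 0
Step 6: declare f=(read d)=45 at depth 0
Step 7: declare d=(read d)=45 at depth 0
Visible at query point: a=24 d=45 f=45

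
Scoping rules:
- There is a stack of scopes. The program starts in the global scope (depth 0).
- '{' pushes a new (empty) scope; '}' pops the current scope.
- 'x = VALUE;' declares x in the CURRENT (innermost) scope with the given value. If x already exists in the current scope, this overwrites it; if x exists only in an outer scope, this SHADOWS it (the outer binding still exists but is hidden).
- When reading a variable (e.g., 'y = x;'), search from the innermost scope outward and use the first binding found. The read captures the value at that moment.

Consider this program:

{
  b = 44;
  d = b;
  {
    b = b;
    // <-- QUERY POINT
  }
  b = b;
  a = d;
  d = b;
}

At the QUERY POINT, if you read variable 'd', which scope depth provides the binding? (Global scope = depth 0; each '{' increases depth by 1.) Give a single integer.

Answer: 1

Derivation:
Step 1: enter scope (depth=1)
Step 2: declare b=44 at depth 1
Step 3: declare d=(read b)=44 at depth 1
Step 4: enter scope (depth=2)
Step 5: declare b=(read b)=44 at depth 2
Visible at query point: b=44 d=44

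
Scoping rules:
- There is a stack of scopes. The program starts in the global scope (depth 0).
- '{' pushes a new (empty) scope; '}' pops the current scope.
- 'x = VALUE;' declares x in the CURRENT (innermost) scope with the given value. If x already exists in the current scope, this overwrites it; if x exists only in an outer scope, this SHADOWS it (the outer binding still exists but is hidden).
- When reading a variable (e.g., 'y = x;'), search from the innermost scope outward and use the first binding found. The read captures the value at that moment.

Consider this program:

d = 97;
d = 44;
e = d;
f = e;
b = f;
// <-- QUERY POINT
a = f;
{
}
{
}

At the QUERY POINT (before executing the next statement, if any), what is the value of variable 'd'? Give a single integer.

Answer: 44

Derivation:
Step 1: declare d=97 at depth 0
Step 2: declare d=44 at depth 0
Step 3: declare e=(read d)=44 at depth 0
Step 4: declare f=(read e)=44 at depth 0
Step 5: declare b=(read f)=44 at depth 0
Visible at query point: b=44 d=44 e=44 f=44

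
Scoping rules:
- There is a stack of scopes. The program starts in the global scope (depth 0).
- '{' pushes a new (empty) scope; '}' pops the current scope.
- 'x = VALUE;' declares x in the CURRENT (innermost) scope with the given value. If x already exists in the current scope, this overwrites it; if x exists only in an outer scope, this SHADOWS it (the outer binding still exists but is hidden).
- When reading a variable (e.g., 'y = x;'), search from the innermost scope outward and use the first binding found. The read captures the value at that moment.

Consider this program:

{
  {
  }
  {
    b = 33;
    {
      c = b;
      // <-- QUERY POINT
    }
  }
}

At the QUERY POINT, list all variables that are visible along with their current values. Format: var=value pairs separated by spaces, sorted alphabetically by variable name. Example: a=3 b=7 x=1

Answer: b=33 c=33

Derivation:
Step 1: enter scope (depth=1)
Step 2: enter scope (depth=2)
Step 3: exit scope (depth=1)
Step 4: enter scope (depth=2)
Step 5: declare b=33 at depth 2
Step 6: enter scope (depth=3)
Step 7: declare c=(read b)=33 at depth 3
Visible at query point: b=33 c=33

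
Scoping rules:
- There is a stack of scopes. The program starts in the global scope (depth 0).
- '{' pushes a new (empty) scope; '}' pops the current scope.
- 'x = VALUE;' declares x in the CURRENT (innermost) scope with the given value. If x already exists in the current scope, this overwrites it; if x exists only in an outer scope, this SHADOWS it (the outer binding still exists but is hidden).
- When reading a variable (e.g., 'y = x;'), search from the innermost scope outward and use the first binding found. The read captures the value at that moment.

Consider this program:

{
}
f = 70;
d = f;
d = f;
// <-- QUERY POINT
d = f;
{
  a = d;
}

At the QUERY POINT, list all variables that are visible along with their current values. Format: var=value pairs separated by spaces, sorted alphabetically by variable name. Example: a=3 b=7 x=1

Answer: d=70 f=70

Derivation:
Step 1: enter scope (depth=1)
Step 2: exit scope (depth=0)
Step 3: declare f=70 at depth 0
Step 4: declare d=(read f)=70 at depth 0
Step 5: declare d=(read f)=70 at depth 0
Visible at query point: d=70 f=70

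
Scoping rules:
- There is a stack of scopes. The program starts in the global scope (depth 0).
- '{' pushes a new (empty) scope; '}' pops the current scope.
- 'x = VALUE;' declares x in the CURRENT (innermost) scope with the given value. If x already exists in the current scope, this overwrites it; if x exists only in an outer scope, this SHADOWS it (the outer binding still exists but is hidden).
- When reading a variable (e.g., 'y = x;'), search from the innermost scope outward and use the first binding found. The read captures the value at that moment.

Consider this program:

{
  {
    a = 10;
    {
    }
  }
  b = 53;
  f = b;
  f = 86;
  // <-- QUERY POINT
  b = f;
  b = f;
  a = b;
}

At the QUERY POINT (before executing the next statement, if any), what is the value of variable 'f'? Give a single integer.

Answer: 86

Derivation:
Step 1: enter scope (depth=1)
Step 2: enter scope (depth=2)
Step 3: declare a=10 at depth 2
Step 4: enter scope (depth=3)
Step 5: exit scope (depth=2)
Step 6: exit scope (depth=1)
Step 7: declare b=53 at depth 1
Step 8: declare f=(read b)=53 at depth 1
Step 9: declare f=86 at depth 1
Visible at query point: b=53 f=86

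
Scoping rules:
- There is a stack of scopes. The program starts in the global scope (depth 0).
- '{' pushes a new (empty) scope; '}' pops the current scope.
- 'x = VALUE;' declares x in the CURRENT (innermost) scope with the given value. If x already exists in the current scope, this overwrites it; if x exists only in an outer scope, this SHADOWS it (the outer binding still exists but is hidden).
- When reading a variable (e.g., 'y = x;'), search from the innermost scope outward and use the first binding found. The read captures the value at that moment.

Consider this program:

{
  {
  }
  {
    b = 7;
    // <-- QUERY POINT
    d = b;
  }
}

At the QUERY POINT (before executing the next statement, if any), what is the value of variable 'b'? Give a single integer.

Answer: 7

Derivation:
Step 1: enter scope (depth=1)
Step 2: enter scope (depth=2)
Step 3: exit scope (depth=1)
Step 4: enter scope (depth=2)
Step 5: declare b=7 at depth 2
Visible at query point: b=7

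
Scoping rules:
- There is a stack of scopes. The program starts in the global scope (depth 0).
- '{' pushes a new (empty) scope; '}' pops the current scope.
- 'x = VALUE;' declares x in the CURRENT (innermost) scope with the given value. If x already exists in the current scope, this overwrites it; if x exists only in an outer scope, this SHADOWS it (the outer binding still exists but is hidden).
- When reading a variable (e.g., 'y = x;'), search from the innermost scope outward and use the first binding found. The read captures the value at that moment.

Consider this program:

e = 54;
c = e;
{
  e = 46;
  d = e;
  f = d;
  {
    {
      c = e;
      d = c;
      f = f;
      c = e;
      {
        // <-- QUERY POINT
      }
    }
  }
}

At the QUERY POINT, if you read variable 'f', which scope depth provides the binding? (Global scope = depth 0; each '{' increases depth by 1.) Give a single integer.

Step 1: declare e=54 at depth 0
Step 2: declare c=(read e)=54 at depth 0
Step 3: enter scope (depth=1)
Step 4: declare e=46 at depth 1
Step 5: declare d=(read e)=46 at depth 1
Step 6: declare f=(read d)=46 at depth 1
Step 7: enter scope (depth=2)
Step 8: enter scope (depth=3)
Step 9: declare c=(read e)=46 at depth 3
Step 10: declare d=(read c)=46 at depth 3
Step 11: declare f=(read f)=46 at depth 3
Step 12: declare c=(read e)=46 at depth 3
Step 13: enter scope (depth=4)
Visible at query point: c=46 d=46 e=46 f=46

Answer: 3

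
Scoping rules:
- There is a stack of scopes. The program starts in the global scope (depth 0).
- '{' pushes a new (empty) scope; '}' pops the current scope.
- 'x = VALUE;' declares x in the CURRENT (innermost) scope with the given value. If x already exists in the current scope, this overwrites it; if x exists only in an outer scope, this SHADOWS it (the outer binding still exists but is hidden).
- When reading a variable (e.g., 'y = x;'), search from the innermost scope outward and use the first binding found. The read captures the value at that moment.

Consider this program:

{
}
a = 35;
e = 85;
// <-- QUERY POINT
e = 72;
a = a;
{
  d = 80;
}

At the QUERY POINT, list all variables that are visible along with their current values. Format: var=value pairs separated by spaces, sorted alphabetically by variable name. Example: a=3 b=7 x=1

Step 1: enter scope (depth=1)
Step 2: exit scope (depth=0)
Step 3: declare a=35 at depth 0
Step 4: declare e=85 at depth 0
Visible at query point: a=35 e=85

Answer: a=35 e=85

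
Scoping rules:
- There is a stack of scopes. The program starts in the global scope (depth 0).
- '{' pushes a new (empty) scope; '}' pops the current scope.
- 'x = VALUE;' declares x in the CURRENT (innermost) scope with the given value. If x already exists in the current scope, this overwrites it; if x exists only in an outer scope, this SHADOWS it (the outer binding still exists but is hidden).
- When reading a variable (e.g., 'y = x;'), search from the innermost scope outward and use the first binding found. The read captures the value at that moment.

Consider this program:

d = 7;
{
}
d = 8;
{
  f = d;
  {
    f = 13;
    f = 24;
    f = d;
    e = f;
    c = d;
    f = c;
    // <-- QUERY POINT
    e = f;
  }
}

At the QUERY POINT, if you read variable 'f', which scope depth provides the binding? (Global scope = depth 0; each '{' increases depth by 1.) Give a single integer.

Step 1: declare d=7 at depth 0
Step 2: enter scope (depth=1)
Step 3: exit scope (depth=0)
Step 4: declare d=8 at depth 0
Step 5: enter scope (depth=1)
Step 6: declare f=(read d)=8 at depth 1
Step 7: enter scope (depth=2)
Step 8: declare f=13 at depth 2
Step 9: declare f=24 at depth 2
Step 10: declare f=(read d)=8 at depth 2
Step 11: declare e=(read f)=8 at depth 2
Step 12: declare c=(read d)=8 at depth 2
Step 13: declare f=(read c)=8 at depth 2
Visible at query point: c=8 d=8 e=8 f=8

Answer: 2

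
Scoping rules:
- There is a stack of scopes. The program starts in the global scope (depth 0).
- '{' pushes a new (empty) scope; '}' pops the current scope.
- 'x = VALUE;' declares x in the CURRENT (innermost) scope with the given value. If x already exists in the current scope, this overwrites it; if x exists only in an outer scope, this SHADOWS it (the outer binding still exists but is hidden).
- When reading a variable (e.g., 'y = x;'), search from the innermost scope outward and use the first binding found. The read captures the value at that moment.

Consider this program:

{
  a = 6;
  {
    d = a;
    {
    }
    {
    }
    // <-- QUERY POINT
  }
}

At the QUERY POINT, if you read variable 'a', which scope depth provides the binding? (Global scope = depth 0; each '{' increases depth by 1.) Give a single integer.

Step 1: enter scope (depth=1)
Step 2: declare a=6 at depth 1
Step 3: enter scope (depth=2)
Step 4: declare d=(read a)=6 at depth 2
Step 5: enter scope (depth=3)
Step 6: exit scope (depth=2)
Step 7: enter scope (depth=3)
Step 8: exit scope (depth=2)
Visible at query point: a=6 d=6

Answer: 1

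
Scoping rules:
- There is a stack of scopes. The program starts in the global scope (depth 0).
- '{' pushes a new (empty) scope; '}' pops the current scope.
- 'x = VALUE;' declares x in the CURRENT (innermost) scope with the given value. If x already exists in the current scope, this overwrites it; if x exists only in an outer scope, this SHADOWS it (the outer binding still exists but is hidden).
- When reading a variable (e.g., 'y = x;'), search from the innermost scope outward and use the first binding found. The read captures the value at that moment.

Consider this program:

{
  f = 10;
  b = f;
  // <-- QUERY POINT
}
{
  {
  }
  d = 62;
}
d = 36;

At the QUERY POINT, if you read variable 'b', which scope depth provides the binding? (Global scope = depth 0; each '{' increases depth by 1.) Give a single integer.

Step 1: enter scope (depth=1)
Step 2: declare f=10 at depth 1
Step 3: declare b=(read f)=10 at depth 1
Visible at query point: b=10 f=10

Answer: 1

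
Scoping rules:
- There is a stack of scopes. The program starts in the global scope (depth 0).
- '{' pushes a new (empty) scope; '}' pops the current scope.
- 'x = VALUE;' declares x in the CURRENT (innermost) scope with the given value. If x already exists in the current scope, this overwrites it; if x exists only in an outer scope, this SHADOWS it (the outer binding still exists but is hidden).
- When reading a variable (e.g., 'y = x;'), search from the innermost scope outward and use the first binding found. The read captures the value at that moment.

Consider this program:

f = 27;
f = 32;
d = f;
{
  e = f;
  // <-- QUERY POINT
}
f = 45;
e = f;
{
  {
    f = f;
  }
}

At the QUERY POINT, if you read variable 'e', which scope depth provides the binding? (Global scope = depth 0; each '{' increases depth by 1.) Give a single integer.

Answer: 1

Derivation:
Step 1: declare f=27 at depth 0
Step 2: declare f=32 at depth 0
Step 3: declare d=(read f)=32 at depth 0
Step 4: enter scope (depth=1)
Step 5: declare e=(read f)=32 at depth 1
Visible at query point: d=32 e=32 f=32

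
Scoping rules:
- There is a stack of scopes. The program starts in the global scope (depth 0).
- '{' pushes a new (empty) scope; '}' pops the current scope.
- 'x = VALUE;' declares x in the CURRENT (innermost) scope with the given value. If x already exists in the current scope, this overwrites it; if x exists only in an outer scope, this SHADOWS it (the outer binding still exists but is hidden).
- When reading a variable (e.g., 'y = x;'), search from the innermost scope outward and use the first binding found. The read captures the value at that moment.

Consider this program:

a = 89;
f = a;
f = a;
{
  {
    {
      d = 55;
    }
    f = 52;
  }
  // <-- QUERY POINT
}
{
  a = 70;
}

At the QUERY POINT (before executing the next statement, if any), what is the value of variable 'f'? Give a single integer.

Step 1: declare a=89 at depth 0
Step 2: declare f=(read a)=89 at depth 0
Step 3: declare f=(read a)=89 at depth 0
Step 4: enter scope (depth=1)
Step 5: enter scope (depth=2)
Step 6: enter scope (depth=3)
Step 7: declare d=55 at depth 3
Step 8: exit scope (depth=2)
Step 9: declare f=52 at depth 2
Step 10: exit scope (depth=1)
Visible at query point: a=89 f=89

Answer: 89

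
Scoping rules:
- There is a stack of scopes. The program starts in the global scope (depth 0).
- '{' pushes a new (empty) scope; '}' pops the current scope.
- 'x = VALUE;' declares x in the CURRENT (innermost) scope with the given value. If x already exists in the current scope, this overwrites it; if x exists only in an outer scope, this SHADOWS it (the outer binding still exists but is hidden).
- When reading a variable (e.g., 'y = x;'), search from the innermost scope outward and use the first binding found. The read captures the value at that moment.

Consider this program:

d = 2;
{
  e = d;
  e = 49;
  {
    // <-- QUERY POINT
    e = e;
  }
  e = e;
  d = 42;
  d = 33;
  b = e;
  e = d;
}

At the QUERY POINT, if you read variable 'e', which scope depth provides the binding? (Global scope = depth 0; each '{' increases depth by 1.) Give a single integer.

Answer: 1

Derivation:
Step 1: declare d=2 at depth 0
Step 2: enter scope (depth=1)
Step 3: declare e=(read d)=2 at depth 1
Step 4: declare e=49 at depth 1
Step 5: enter scope (depth=2)
Visible at query point: d=2 e=49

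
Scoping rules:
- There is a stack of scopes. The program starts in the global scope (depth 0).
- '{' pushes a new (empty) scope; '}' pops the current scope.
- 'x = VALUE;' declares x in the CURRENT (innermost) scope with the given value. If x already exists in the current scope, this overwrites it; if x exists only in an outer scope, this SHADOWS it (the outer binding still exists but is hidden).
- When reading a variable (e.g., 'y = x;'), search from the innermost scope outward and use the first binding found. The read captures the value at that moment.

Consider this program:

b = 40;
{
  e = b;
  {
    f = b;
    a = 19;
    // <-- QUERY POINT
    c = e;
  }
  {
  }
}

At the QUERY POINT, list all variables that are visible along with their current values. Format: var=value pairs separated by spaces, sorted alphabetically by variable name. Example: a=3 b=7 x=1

Answer: a=19 b=40 e=40 f=40

Derivation:
Step 1: declare b=40 at depth 0
Step 2: enter scope (depth=1)
Step 3: declare e=(read b)=40 at depth 1
Step 4: enter scope (depth=2)
Step 5: declare f=(read b)=40 at depth 2
Step 6: declare a=19 at depth 2
Visible at query point: a=19 b=40 e=40 f=40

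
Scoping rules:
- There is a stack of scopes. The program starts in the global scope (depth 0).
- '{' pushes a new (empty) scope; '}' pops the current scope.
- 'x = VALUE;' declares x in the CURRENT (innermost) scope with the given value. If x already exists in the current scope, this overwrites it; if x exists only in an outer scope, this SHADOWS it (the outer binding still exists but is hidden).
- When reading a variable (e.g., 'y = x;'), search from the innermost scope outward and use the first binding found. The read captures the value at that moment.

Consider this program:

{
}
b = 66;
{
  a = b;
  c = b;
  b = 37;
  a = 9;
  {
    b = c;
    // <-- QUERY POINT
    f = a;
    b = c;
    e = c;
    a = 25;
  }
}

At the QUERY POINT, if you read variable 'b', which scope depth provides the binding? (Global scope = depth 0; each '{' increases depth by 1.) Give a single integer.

Step 1: enter scope (depth=1)
Step 2: exit scope (depth=0)
Step 3: declare b=66 at depth 0
Step 4: enter scope (depth=1)
Step 5: declare a=(read b)=66 at depth 1
Step 6: declare c=(read b)=66 at depth 1
Step 7: declare b=37 at depth 1
Step 8: declare a=9 at depth 1
Step 9: enter scope (depth=2)
Step 10: declare b=(read c)=66 at depth 2
Visible at query point: a=9 b=66 c=66

Answer: 2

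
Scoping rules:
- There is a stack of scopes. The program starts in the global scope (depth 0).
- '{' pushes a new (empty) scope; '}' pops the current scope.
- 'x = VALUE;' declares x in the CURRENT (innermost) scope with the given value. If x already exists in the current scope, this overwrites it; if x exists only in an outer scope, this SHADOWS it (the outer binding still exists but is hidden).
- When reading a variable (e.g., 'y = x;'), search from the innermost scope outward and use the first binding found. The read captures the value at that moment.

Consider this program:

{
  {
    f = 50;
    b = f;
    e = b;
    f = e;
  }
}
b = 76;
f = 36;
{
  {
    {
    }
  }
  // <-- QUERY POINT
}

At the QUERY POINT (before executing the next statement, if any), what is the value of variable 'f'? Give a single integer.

Step 1: enter scope (depth=1)
Step 2: enter scope (depth=2)
Step 3: declare f=50 at depth 2
Step 4: declare b=(read f)=50 at depth 2
Step 5: declare e=(read b)=50 at depth 2
Step 6: declare f=(read e)=50 at depth 2
Step 7: exit scope (depth=1)
Step 8: exit scope (depth=0)
Step 9: declare b=76 at depth 0
Step 10: declare f=36 at depth 0
Step 11: enter scope (depth=1)
Step 12: enter scope (depth=2)
Step 13: enter scope (depth=3)
Step 14: exit scope (depth=2)
Step 15: exit scope (depth=1)
Visible at query point: b=76 f=36

Answer: 36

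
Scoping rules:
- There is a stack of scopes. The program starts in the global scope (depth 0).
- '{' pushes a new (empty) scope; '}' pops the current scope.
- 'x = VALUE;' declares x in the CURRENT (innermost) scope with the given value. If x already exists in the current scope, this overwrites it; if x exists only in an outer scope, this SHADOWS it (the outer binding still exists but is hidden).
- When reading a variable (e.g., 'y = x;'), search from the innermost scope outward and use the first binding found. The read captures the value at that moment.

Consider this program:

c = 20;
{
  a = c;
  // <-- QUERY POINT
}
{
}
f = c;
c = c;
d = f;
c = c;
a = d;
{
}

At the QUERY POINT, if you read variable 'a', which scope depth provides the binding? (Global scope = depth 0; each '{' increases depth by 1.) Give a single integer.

Step 1: declare c=20 at depth 0
Step 2: enter scope (depth=1)
Step 3: declare a=(read c)=20 at depth 1
Visible at query point: a=20 c=20

Answer: 1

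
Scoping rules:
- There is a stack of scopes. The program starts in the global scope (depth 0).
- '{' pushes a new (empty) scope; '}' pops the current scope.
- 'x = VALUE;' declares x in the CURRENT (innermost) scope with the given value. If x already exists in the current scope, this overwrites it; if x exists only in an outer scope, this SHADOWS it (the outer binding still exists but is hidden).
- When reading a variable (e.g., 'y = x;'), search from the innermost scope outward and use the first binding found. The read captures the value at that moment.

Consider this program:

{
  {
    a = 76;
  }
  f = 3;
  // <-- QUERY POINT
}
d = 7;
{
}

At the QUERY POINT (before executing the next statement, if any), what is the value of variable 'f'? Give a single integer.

Step 1: enter scope (depth=1)
Step 2: enter scope (depth=2)
Step 3: declare a=76 at depth 2
Step 4: exit scope (depth=1)
Step 5: declare f=3 at depth 1
Visible at query point: f=3

Answer: 3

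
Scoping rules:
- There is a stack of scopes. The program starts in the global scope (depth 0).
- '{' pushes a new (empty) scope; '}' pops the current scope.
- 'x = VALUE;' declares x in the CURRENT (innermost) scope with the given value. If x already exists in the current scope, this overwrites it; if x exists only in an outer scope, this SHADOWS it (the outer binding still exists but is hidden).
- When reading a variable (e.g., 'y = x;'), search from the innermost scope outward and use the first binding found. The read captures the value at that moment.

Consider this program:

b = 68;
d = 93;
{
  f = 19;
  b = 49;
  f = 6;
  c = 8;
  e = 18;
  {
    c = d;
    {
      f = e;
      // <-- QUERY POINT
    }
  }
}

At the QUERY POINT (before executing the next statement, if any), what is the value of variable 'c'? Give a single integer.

Answer: 93

Derivation:
Step 1: declare b=68 at depth 0
Step 2: declare d=93 at depth 0
Step 3: enter scope (depth=1)
Step 4: declare f=19 at depth 1
Step 5: declare b=49 at depth 1
Step 6: declare f=6 at depth 1
Step 7: declare c=8 at depth 1
Step 8: declare e=18 at depth 1
Step 9: enter scope (depth=2)
Step 10: declare c=(read d)=93 at depth 2
Step 11: enter scope (depth=3)
Step 12: declare f=(read e)=18 at depth 3
Visible at query point: b=49 c=93 d=93 e=18 f=18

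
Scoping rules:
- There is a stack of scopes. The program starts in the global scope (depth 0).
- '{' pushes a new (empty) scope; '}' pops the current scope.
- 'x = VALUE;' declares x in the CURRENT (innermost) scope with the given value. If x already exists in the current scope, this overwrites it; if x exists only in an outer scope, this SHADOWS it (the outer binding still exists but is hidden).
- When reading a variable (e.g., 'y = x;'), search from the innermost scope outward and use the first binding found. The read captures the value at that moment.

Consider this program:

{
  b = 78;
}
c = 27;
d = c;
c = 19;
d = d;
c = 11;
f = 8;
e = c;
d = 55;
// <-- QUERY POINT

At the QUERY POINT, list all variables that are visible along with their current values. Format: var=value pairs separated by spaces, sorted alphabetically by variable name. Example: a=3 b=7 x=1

Answer: c=11 d=55 e=11 f=8

Derivation:
Step 1: enter scope (depth=1)
Step 2: declare b=78 at depth 1
Step 3: exit scope (depth=0)
Step 4: declare c=27 at depth 0
Step 5: declare d=(read c)=27 at depth 0
Step 6: declare c=19 at depth 0
Step 7: declare d=(read d)=27 at depth 0
Step 8: declare c=11 at depth 0
Step 9: declare f=8 at depth 0
Step 10: declare e=(read c)=11 at depth 0
Step 11: declare d=55 at depth 0
Visible at query point: c=11 d=55 e=11 f=8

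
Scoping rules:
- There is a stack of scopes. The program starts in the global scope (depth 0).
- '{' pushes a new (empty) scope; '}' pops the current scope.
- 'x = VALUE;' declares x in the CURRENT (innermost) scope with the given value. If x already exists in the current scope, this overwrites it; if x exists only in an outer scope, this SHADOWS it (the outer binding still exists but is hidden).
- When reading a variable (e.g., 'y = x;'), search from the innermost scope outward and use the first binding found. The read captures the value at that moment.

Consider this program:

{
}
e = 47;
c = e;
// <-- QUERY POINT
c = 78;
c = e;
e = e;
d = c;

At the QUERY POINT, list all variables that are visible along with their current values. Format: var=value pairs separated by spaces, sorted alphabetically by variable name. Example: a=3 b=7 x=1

Step 1: enter scope (depth=1)
Step 2: exit scope (depth=0)
Step 3: declare e=47 at depth 0
Step 4: declare c=(read e)=47 at depth 0
Visible at query point: c=47 e=47

Answer: c=47 e=47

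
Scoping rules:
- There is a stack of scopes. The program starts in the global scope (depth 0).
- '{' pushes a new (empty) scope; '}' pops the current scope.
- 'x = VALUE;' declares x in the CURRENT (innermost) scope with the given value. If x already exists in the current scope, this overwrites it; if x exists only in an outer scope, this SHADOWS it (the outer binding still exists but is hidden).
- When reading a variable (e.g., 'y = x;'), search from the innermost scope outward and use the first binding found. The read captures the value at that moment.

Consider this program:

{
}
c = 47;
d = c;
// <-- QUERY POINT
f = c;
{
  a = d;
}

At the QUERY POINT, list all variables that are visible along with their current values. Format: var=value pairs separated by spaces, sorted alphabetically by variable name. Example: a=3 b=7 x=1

Answer: c=47 d=47

Derivation:
Step 1: enter scope (depth=1)
Step 2: exit scope (depth=0)
Step 3: declare c=47 at depth 0
Step 4: declare d=(read c)=47 at depth 0
Visible at query point: c=47 d=47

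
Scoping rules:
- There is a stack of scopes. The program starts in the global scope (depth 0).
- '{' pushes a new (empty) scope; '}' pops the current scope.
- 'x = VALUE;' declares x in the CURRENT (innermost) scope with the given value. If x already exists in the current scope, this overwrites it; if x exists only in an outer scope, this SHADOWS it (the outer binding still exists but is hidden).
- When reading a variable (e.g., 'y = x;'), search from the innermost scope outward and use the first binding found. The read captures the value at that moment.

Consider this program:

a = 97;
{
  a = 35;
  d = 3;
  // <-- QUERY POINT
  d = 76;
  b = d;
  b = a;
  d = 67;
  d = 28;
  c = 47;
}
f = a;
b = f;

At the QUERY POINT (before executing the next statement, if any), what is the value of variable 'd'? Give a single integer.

Answer: 3

Derivation:
Step 1: declare a=97 at depth 0
Step 2: enter scope (depth=1)
Step 3: declare a=35 at depth 1
Step 4: declare d=3 at depth 1
Visible at query point: a=35 d=3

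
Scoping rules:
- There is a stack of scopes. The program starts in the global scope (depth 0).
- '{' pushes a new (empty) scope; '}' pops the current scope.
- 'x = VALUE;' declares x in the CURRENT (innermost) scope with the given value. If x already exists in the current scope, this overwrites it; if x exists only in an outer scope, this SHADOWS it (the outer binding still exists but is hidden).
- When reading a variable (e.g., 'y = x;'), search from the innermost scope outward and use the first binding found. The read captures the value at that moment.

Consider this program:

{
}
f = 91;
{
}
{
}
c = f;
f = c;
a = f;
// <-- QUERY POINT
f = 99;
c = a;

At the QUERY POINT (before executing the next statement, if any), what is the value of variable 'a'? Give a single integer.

Answer: 91

Derivation:
Step 1: enter scope (depth=1)
Step 2: exit scope (depth=0)
Step 3: declare f=91 at depth 0
Step 4: enter scope (depth=1)
Step 5: exit scope (depth=0)
Step 6: enter scope (depth=1)
Step 7: exit scope (depth=0)
Step 8: declare c=(read f)=91 at depth 0
Step 9: declare f=(read c)=91 at depth 0
Step 10: declare a=(read f)=91 at depth 0
Visible at query point: a=91 c=91 f=91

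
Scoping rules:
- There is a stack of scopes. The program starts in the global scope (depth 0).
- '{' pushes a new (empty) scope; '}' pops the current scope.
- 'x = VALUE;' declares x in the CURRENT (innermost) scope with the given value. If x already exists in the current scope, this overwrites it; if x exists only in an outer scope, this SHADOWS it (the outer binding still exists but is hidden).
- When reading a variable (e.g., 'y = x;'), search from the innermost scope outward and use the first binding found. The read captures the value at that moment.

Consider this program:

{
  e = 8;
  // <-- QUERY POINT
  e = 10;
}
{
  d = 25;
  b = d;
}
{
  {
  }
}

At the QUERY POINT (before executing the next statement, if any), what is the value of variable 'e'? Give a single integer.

Step 1: enter scope (depth=1)
Step 2: declare e=8 at depth 1
Visible at query point: e=8

Answer: 8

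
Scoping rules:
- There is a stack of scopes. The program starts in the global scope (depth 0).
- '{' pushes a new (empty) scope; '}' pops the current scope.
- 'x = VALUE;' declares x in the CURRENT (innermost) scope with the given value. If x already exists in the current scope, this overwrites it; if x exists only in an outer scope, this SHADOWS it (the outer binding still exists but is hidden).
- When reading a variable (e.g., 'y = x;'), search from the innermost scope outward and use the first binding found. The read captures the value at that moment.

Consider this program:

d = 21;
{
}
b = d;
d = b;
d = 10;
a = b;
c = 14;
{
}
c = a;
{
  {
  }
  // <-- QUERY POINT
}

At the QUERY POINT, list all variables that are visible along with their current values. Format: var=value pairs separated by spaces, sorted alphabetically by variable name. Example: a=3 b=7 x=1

Step 1: declare d=21 at depth 0
Step 2: enter scope (depth=1)
Step 3: exit scope (depth=0)
Step 4: declare b=(read d)=21 at depth 0
Step 5: declare d=(read b)=21 at depth 0
Step 6: declare d=10 at depth 0
Step 7: declare a=(read b)=21 at depth 0
Step 8: declare c=14 at depth 0
Step 9: enter scope (depth=1)
Step 10: exit scope (depth=0)
Step 11: declare c=(read a)=21 at depth 0
Step 12: enter scope (depth=1)
Step 13: enter scope (depth=2)
Step 14: exit scope (depth=1)
Visible at query point: a=21 b=21 c=21 d=10

Answer: a=21 b=21 c=21 d=10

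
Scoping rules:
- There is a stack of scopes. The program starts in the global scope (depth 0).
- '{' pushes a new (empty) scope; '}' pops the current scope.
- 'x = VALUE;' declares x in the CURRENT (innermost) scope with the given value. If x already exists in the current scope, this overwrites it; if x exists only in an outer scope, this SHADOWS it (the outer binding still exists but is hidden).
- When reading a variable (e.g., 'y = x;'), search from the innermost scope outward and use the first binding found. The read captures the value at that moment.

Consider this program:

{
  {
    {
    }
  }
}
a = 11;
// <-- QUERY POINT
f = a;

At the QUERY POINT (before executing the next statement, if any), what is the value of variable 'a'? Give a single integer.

Answer: 11

Derivation:
Step 1: enter scope (depth=1)
Step 2: enter scope (depth=2)
Step 3: enter scope (depth=3)
Step 4: exit scope (depth=2)
Step 5: exit scope (depth=1)
Step 6: exit scope (depth=0)
Step 7: declare a=11 at depth 0
Visible at query point: a=11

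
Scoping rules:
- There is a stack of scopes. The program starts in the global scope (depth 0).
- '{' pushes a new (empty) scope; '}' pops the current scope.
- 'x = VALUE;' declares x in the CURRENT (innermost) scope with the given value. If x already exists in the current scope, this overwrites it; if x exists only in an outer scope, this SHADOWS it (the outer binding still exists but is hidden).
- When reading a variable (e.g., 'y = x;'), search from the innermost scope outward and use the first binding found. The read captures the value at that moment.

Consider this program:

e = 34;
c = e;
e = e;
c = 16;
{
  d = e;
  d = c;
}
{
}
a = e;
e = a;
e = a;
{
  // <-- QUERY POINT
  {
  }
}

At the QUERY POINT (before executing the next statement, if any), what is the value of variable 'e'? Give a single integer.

Step 1: declare e=34 at depth 0
Step 2: declare c=(read e)=34 at depth 0
Step 3: declare e=(read e)=34 at depth 0
Step 4: declare c=16 at depth 0
Step 5: enter scope (depth=1)
Step 6: declare d=(read e)=34 at depth 1
Step 7: declare d=(read c)=16 at depth 1
Step 8: exit scope (depth=0)
Step 9: enter scope (depth=1)
Step 10: exit scope (depth=0)
Step 11: declare a=(read e)=34 at depth 0
Step 12: declare e=(read a)=34 at depth 0
Step 13: declare e=(read a)=34 at depth 0
Step 14: enter scope (depth=1)
Visible at query point: a=34 c=16 e=34

Answer: 34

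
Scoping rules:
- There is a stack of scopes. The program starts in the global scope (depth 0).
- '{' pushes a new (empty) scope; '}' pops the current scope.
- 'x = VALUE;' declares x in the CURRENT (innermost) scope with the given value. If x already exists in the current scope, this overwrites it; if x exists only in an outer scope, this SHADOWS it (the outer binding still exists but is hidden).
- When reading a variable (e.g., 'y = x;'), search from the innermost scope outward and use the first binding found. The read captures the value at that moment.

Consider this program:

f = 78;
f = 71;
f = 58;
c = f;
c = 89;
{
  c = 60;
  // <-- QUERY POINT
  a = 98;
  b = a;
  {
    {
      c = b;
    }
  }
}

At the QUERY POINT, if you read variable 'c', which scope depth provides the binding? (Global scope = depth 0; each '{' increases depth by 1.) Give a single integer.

Step 1: declare f=78 at depth 0
Step 2: declare f=71 at depth 0
Step 3: declare f=58 at depth 0
Step 4: declare c=(read f)=58 at depth 0
Step 5: declare c=89 at depth 0
Step 6: enter scope (depth=1)
Step 7: declare c=60 at depth 1
Visible at query point: c=60 f=58

Answer: 1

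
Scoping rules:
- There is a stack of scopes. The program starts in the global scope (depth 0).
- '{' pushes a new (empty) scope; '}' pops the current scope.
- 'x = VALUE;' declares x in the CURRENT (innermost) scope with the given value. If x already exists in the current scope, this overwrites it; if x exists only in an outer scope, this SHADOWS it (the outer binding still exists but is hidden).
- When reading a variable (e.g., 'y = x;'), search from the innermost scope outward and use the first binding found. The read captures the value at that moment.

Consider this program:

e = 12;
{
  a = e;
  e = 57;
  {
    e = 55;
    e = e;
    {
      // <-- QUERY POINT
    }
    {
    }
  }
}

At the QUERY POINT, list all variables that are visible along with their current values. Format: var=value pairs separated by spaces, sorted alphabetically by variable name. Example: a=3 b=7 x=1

Answer: a=12 e=55

Derivation:
Step 1: declare e=12 at depth 0
Step 2: enter scope (depth=1)
Step 3: declare a=(read e)=12 at depth 1
Step 4: declare e=57 at depth 1
Step 5: enter scope (depth=2)
Step 6: declare e=55 at depth 2
Step 7: declare e=(read e)=55 at depth 2
Step 8: enter scope (depth=3)
Visible at query point: a=12 e=55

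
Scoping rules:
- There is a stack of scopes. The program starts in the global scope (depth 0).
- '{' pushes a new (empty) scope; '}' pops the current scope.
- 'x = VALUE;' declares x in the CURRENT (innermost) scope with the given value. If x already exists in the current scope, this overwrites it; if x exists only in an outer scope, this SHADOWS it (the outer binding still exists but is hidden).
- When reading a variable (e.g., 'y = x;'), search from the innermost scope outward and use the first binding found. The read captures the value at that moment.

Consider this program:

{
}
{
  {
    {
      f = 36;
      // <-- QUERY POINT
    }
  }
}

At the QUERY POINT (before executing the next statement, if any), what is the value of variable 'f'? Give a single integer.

Step 1: enter scope (depth=1)
Step 2: exit scope (depth=0)
Step 3: enter scope (depth=1)
Step 4: enter scope (depth=2)
Step 5: enter scope (depth=3)
Step 6: declare f=36 at depth 3
Visible at query point: f=36

Answer: 36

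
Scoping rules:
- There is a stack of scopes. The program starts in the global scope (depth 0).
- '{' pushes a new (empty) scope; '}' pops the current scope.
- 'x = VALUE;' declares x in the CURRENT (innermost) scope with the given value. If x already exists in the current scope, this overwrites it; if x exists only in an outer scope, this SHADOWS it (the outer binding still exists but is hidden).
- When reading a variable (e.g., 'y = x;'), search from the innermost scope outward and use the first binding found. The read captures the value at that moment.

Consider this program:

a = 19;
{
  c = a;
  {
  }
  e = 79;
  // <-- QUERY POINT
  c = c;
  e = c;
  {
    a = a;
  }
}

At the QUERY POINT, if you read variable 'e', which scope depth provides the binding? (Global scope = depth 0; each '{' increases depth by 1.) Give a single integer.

Step 1: declare a=19 at depth 0
Step 2: enter scope (depth=1)
Step 3: declare c=(read a)=19 at depth 1
Step 4: enter scope (depth=2)
Step 5: exit scope (depth=1)
Step 6: declare e=79 at depth 1
Visible at query point: a=19 c=19 e=79

Answer: 1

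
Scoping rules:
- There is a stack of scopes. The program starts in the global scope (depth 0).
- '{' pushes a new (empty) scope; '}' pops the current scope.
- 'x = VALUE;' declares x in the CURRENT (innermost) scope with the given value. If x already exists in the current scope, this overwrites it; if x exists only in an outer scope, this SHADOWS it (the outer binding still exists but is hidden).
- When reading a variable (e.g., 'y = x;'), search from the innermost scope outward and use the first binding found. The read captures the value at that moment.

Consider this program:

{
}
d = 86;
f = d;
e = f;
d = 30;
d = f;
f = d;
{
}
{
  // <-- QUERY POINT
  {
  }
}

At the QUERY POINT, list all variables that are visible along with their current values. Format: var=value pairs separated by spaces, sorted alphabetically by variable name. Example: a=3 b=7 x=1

Answer: d=86 e=86 f=86

Derivation:
Step 1: enter scope (depth=1)
Step 2: exit scope (depth=0)
Step 3: declare d=86 at depth 0
Step 4: declare f=(read d)=86 at depth 0
Step 5: declare e=(read f)=86 at depth 0
Step 6: declare d=30 at depth 0
Step 7: declare d=(read f)=86 at depth 0
Step 8: declare f=(read d)=86 at depth 0
Step 9: enter scope (depth=1)
Step 10: exit scope (depth=0)
Step 11: enter scope (depth=1)
Visible at query point: d=86 e=86 f=86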